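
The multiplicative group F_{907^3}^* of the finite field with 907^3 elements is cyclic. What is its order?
|F_{907^3}^*| = 746142642

F_{907^3} has 907^3 = 746142643 elements; its multiplicative group consists of all nonzero elements, so |F_{907^3}^*| = 746142643 - 1 = 746142642. (It is cyclic since any finite subgroup of the multiplicative group of a field is cyclic.)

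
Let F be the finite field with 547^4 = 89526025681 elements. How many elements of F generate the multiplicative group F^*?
There are φ(89526025680) = 18750504960 primitive elements

F_q^* is cyclic of order q - 1 = 89526025680. A cyclic group of order m has exactly φ(m) generators. Here m = 89526025680 = 2^4 · 3 · 5 · 7 · 13 · 137 · 29921, so the number of primitive elements is φ(89526025680) = 18750504960.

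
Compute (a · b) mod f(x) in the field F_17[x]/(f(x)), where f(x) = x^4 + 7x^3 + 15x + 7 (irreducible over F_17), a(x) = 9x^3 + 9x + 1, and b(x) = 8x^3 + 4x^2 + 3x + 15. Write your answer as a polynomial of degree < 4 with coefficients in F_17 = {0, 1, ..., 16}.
a · b ≡ 5x^3 + 2x^2 + 15x + 3 (mod f(x))

Multiply in F_17[x]: a(x)·b(x) = (9x^3 + 9x + 1)·(8x^3 + 4x^2 + 3x + 15) = 4x^6 + 2x^5 + 14x^4 + 9x^3 + 14x^2 + 2x + 15. This has degree ≥ 4, so divide by f(x) over F_17: 4x^6 + 2x^5 + 14x^4 + 9x^3 + 14x^2 + 2x + 15 = (4x^2 + 8x + 9)·(x^4 + 7x^3 + 15x + 7) + (5x^3 + 2x^2 + 15x + 3). Hence a·b ≡ 5x^3 + 2x^2 + 15x + 3 (mod f). (F_17[x]/(f) is a field with 17^4 = 83521 elements since f is irreducible of degree 4.)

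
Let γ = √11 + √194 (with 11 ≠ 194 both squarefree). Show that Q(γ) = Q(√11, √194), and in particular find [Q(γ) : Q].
[Q(γ) : Q] = 4 (equivalently, Q(γ) = Q(√11, √194))

Obviously Q(γ) ⊆ Q(√11, √194), and [Q(√11, √194):Q] = 4 (since 11, 194 are distinct squarefree integers > 1 with 2134 not a perfect square). To show equality we compute the minimal polynomial of γ. From γ = √11 + √194: γ^2 = 11 + 2√(2134) + 194 = 205 + 2√(2134), so γ^2 - 205 = 2√(2134); squaring, (γ^2 - 205)^2 = 4·2134, i.e. γ^4 - 410γ^2 + 42025 - 8536 = 0, i.e. γ^4 - 410γ^2 + 33489 = 0. So γ is a root of x^4 - 410x^2 + 33489. This polynomial is irreducible over Q: it has no rational root (each ±√11 ± √194 is irrational), and any factorization into two quadratics over Q would force √(2134) ∈ Q (pairing opposite roots) or √11, √194 ∈ Q (other pairings), all impossible. Hence [Q(γ):Q] = 4 = [Q(√11, √194):Q], so Q(γ) = Q(√11, √194).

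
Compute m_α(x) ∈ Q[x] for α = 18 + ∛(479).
m_α(x) = x^3 - 54x^2 + 972x - 6311

Set β = α - 18 = ∛(479), so β^3 = 479. Then (α - 18)^3 - 479 = 0, i.e. α is a root of g(x) = (x - 18)^3 - 479 = x^3 - 54x^2 + 972x - 6311. Since g(x) = h(x - 18) where h(x) = x^3 - 479, and h is irreducible over Q (because 479 is not a perfect cube, so h has no rational root, and a monic cubic with no rational root is irreducible), g is also irreducible (irreducibility is preserved under the substitution x → x - 18). Hence m_α(x) = x^3 - 54x^2 + 972x - 6311.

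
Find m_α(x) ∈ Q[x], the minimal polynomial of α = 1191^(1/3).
m_α(x) = x^3 - 1191

α satisfies α^3 = 1191, so x^3 - 1191 annihilates α. By the rational root test, a rational root p/q (in lowest terms) of x^3 - 1191 would satisfy p^3 = 1191 q^3, forcing q = 1 and p^3 = 1191; but 1191 is not a perfect cube, contradiction. A monic cubic over Q with no rational root is irreducible (any nontrivial factorization would include a linear factor). Hence x^3 - 1191 is the minimal polynomial of α, and in particular [Q(α):Q] = 3.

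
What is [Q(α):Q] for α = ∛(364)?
[Q(α):Q] = 3

The minimal polynomial of α is x^3 - 364, irreducible over Q since 364 is not a perfect cube (so x^3 - 364 has no rational root). Hence [Q(α):Q] = deg(m_α) = 3.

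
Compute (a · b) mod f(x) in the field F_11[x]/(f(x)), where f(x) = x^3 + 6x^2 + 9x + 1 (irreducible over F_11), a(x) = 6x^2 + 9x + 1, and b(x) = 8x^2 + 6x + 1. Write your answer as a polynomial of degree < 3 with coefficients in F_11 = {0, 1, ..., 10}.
a · b ≡ x^2 + 3x + 5 (mod f(x))

Multiply in F_11[x]: a(x)·b(x) = (6x^2 + 9x + 1)·(8x^2 + 6x + 1) = 4x^4 + 9x^3 + 2x^2 + 4x + 1. This has degree ≥ 3, so divide by f(x) over F_11: 4x^4 + 9x^3 + 2x^2 + 4x + 1 = (4x + 7)·(x^3 + 6x^2 + 9x + 1) + (x^2 + 3x + 5). Hence a·b ≡ x^2 + 3x + 5 (mod f). (F_11[x]/(f) is a field with 11^3 = 1331 elements since f is irreducible of degree 3.)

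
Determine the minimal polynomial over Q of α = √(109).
m_α(x) = x^2 - 109

α satisfies α^2 - 109 = 0, so x^2 - 109 annihilates α. Since d = 109 is squarefree and ≠ 1, it is not a perfect square in Q, so x^2 - 109 has no rational root and is therefore irreducible over Q (a degree-2 polynomial over a field is irreducible iff it has no root). Hence m_α(x) = x^2 - 109.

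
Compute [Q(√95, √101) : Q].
[Q(√95, √101) : Q] = 4

[Q(√95):Q] = 2 (min poly x^2 - 95, irreducible since 95 is squarefree > 1). For the top step, suppose √101 ∈ Q(√95), say √101 = c + d√95 with c, d ∈ Q. Squaring: 101 = c^2 + 95d^2 + 2cd√95. Since √95 ∉ Q this forces 2cd = 0. If d = 0 then √101 = c ∈ Q, contradicting 101 squarefree > 1. If c = 0 then 101 = 95d^2, so 95·101 = (95d)^2 is a perfect square in Q — but 95·101 = 9595 is not a perfect square (since 95 and 101 are distinct squarefree integers). Contradiction. Hence √101 ∉ Q(√95), so x^2 - 101 stays irreducible over Q(√95) and [Q(√95, √101) : Q(√95)] = 2. By the tower law, [Q(√95, √101) : Q] = 2 · 2 = 4.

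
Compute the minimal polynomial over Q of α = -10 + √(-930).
m_α(x) = x^2 + 20x + 1030

From α + 10 = √(-930), squaring gives (α + 10)^2 = -930, i.e. α^2 + 20α + 100 = -930, so α^2 + 20α + 1030 = 0. The discriminant of x^2 + 20x + 1030 is (20)^2 - 4·(1030) = 400 - 4120 = -3720, and 4·(-930) is not a perfect square in Q since -930 is squarefree and ≠ 1. Hence x^2 + 20x + 1030 is irreducible over Q and is the minimal polynomial of α.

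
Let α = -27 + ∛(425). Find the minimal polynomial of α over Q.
m_α(x) = x^3 + 81x^2 + 2187x + 19258

Set β = α + 27 = ∛(425), so β^3 = 425. Then (α + 27)^3 - 425 = 0, i.e. α is a root of g(x) = (x + 27)^3 - 425 = x^3 + 81x^2 + 2187x + 19258. Since g(x) = h(x + 27) where h(x) = x^3 - 425, and h is irreducible over Q (because 425 is not a perfect cube, so h has no rational root, and a monic cubic with no rational root is irreducible), g is also irreducible (irreducibility is preserved under the substitution x → x + 27). Hence m_α(x) = x^3 + 81x^2 + 2187x + 19258.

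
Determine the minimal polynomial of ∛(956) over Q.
m_α(x) = x^3 - 956

α satisfies α^3 = 956, so x^3 - 956 annihilates α. By the rational root test, a rational root p/q (in lowest terms) of x^3 - 956 would satisfy p^3 = 956 q^3, forcing q = 1 and p^3 = 956; but 956 is not a perfect cube, contradiction. A monic cubic over Q with no rational root is irreducible (any nontrivial factorization would include a linear factor). Hence x^3 - 956 is the minimal polynomial of α, and in particular [Q(α):Q] = 3.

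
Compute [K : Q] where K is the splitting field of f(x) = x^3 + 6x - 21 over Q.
[K : Q] = 6

By the rational root test, any rational root of the monic integer polynomial f(x) = x^3 + 6x - 21 must be an integer dividing the constant term -21, i.e. one of ±{1, 3, 7, 21}. Evaluating: f(1) = -14, f(-1) = -28, f(3) = 24, f(-3) = -66, f(7) = 364, f(-7) = -406, f(21) = 9366, f(-21) = -9408; none is 0, so f has no rational root and is therefore irreducible over Q (a cubic with no linear factor over a field is irreducible). For an irreducible cubic, the Galois group is A_3 or S_3 according as the discriminant disc(f) = -4a^3 - 27b^2 = -4·(6)^3 - 27·(-21)^2 = -12771 is or is not a square in Q. Here disc(f) = -12771 is not a perfect square in Q, so the Galois group of f over Q is not contained in A_3 and must be all of S_3. The splitting field has degree |S_3| = 6 over Q, so [K : Q] = 6.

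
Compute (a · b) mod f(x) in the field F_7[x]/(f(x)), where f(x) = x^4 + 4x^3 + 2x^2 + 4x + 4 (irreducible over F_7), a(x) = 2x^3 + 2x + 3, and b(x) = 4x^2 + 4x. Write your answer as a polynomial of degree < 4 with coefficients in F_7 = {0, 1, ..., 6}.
a · b ≡ 4x^3 + x^2 + 6x + 5 (mod f(x))

Multiply in F_7[x]: a(x)·b(x) = (2x^3 + 2x + 3)·(4x^2 + 4x) = x^5 + x^4 + x^3 + 6x^2 + 5x. This has degree ≥ 4, so divide by f(x) over F_7: x^5 + x^4 + x^3 + 6x^2 + 5x = (x + 4)·(x^4 + 4x^3 + 2x^2 + 4x + 4) + (4x^3 + x^2 + 6x + 5). Hence a·b ≡ 4x^3 + x^2 + 6x + 5 (mod f). (F_7[x]/(f) is a field with 7^4 = 2401 elements since f is irreducible of degree 4.)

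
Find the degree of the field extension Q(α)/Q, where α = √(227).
[Q(α):Q] = 2

[Q(α):Q] equals the degree of the minimal polynomial of α. Here α^2 = 227 and x^2 - 227 is irreducible (d = 227 is squarefree, ≠ 1, hence not a square), so deg(m_α) = 2. Thus [Q(α):Q] = 2.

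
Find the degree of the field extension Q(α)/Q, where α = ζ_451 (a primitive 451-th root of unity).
[Q(α):Q] = 400

The minimal polynomial of ζ_451 over Q is the 451-th cyclotomic polynomial Φ_451(x), which is irreducible over Q and has degree φ(451) = 400. Hence [Q(α):Q] = φ(451) = 400.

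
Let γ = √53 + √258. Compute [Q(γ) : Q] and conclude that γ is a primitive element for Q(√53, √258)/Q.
[Q(γ) : Q] = 4 (equivalently, Q(γ) = Q(√53, √258))

Obviously Q(γ) ⊆ Q(√53, √258), and [Q(√53, √258):Q] = 4 (since 53, 258 are distinct squarefree integers > 1 with 13674 not a perfect square). To show equality we compute the minimal polynomial of γ. From γ = √53 + √258: γ^2 = 53 + 2√(13674) + 258 = 311 + 2√(13674), so γ^2 - 311 = 2√(13674); squaring, (γ^2 - 311)^2 = 4·13674, i.e. γ^4 - 622γ^2 + 96721 - 54696 = 0, i.e. γ^4 - 622γ^2 + 42025 = 0. So γ is a root of x^4 - 622x^2 + 42025. This polynomial is irreducible over Q: it has no rational root (each ±√53 ± √258 is irrational), and any factorization into two quadratics over Q would force √(13674) ∈ Q (pairing opposite roots) or √53, √258 ∈ Q (other pairings), all impossible. Hence [Q(γ):Q] = 4 = [Q(√53, √258):Q], so Q(γ) = Q(√53, √258).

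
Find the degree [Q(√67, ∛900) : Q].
[Q(√67, ∛900) : Q] = 6

Let L = Q(√67, ∛900). Since Q(√67) ⊂ L and [Q(√67):Q] = 2, the tower law gives 2 | [L:Q]. Likewise Q(∛900) ⊂ L with [Q(∛900):Q] = 3 (because 900 is not a perfect cube), so 3 | [L:Q]. As gcd(2,3) = 1, [L:Q] is divisible by 6. Conversely L is generated over Q by √67 and ∛900, so [L:Q] ≤ 2·3 = 6. Therefore [Q(√67, ∛900) : Q] = 6.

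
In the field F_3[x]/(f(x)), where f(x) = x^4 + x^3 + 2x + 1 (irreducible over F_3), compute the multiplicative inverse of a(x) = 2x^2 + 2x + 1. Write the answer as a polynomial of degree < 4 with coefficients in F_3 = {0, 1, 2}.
a(x)^(-1) ≡ 2x^3 + x^2 + 2x (mod f(x))

Since f is irreducible over F_3, F_3[x]/(f) is a field and a(x) ≠ 0 has an inverse. Apply the extended Euclidean algorithm to f(x) and a(x) in F_3[x]: f(x) = (2x^2 + 2)·a(x) + (x + 2);  a(x) = (2x + 1)·(x + 2) + (2). The last nonzero remainder is the constant 2 = gcd(f, a) in F_3. Back-substituting through the division chain expresses 2 = s(x)·a(x) + t(x)·f(x) with s(x) ≡ x^3 + 2x^2 + x (mod f), so (x^3 + 2x^2 + x)·a(x) ≡ 2 (mod f). Multiplying by 2^(-1) ≡ 2 in F_3 gives a(x)^(-1) ≡ 2·(x^3 + 2x^2 + x) ≡ 2x^3 + x^2 + 2x (mod f). Check: (2x^2 + 2x + 1)·(2x^3 + x^2 + 2x) = x^5 + 2x^3 + 2x^2 + 2x ≡ 1 (mod x^4 + x^3 + 2x + 1).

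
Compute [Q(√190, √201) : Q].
[Q(√190, √201) : Q] = 4

[Q(√190):Q] = 2 (min poly x^2 - 190, irreducible since 190 is squarefree > 1). For the top step, suppose √201 ∈ Q(√190), say √201 = c + d√190 with c, d ∈ Q. Squaring: 201 = c^2 + 190d^2 + 2cd√190. Since √190 ∉ Q this forces 2cd = 0. If d = 0 then √201 = c ∈ Q, contradicting 201 squarefree > 1. If c = 0 then 201 = 190d^2, so 190·201 = (190d)^2 is a perfect square in Q — but 190·201 = 38190 is not a perfect square (since 190 and 201 are distinct squarefree integers). Contradiction. Hence √201 ∉ Q(√190), so x^2 - 201 stays irreducible over Q(√190) and [Q(√190, √201) : Q(√190)] = 2. By the tower law, [Q(√190, √201) : Q] = 2 · 2 = 4.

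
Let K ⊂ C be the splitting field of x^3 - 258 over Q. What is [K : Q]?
[K : Q] = 6

The roots of x^3 - 258 are ∛258, ω∛258, ω^2∛258 where ω = e^(2πi/3) is a primitive cube root of unity, so K = Q(∛258, ω). Now [Q(∛258):Q] = 3 (since 258 is not a perfect cube, x^3 - 258 is irreducible) and [Q(ω):Q] = 2. Both 2 and 3 divide [K:Q], and [K:Q] ≤ 3·2 = 6, so [K:Q] = 6. (Equivalently: Q(∛258) ⊂ R but ω ∉ R, so [K : Q(∛258)] = 2.)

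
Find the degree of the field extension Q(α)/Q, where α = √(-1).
[Q(α):Q] = 2

[Q(α):Q] equals the degree of the minimal polynomial of α. Here α^2 = -1 and x^2 + 1 is irreducible (d = -1 is squarefree, ≠ 1, hence not a square), so deg(m_α) = 2. Thus [Q(α):Q] = 2.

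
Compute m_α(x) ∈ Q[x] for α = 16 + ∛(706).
m_α(x) = x^3 - 48x^2 + 768x - 4802

Set β = α - 16 = ∛(706), so β^3 = 706. Then (α - 16)^3 - 706 = 0, i.e. α is a root of g(x) = (x - 16)^3 - 706 = x^3 - 48x^2 + 768x - 4802. Since g(x) = h(x - 16) where h(x) = x^3 - 706, and h is irreducible over Q (because 706 is not a perfect cube, so h has no rational root, and a monic cubic with no rational root is irreducible), g is also irreducible (irreducibility is preserved under the substitution x → x - 16). Hence m_α(x) = x^3 - 48x^2 + 768x - 4802.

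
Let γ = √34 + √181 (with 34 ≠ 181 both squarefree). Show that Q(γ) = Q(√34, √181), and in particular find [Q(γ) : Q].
[Q(γ) : Q] = 4 (equivalently, Q(γ) = Q(√34, √181))

Obviously Q(γ) ⊆ Q(√34, √181), and [Q(√34, √181):Q] = 4 (since 34, 181 are distinct squarefree integers > 1 with 6154 not a perfect square). To show equality we compute the minimal polynomial of γ. From γ = √34 + √181: γ^2 = 34 + 2√(6154) + 181 = 215 + 2√(6154), so γ^2 - 215 = 2√(6154); squaring, (γ^2 - 215)^2 = 4·6154, i.e. γ^4 - 430γ^2 + 46225 - 24616 = 0, i.e. γ^4 - 430γ^2 + 21609 = 0. So γ is a root of x^4 - 430x^2 + 21609. This polynomial is irreducible over Q: it has no rational root (each ±√34 ± √181 is irrational), and any factorization into two quadratics over Q would force √(6154) ∈ Q (pairing opposite roots) or √34, √181 ∈ Q (other pairings), all impossible. Hence [Q(γ):Q] = 4 = [Q(√34, √181):Q], so Q(γ) = Q(√34, √181).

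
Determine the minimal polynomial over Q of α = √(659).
m_α(x) = x^2 - 659

α satisfies α^2 - 659 = 0, so x^2 - 659 annihilates α. Since d = 659 is squarefree and ≠ 1, it is not a perfect square in Q, so x^2 - 659 has no rational root and is therefore irreducible over Q (a degree-2 polynomial over a field is irreducible iff it has no root). Hence m_α(x) = x^2 - 659.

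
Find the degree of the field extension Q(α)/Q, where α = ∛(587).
[Q(α):Q] = 3

The minimal polynomial of α is x^3 - 587, irreducible over Q since 587 is not a perfect cube (so x^3 - 587 has no rational root). Hence [Q(α):Q] = deg(m_α) = 3.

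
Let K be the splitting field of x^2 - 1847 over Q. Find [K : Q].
[K : Q] = 2

f(x) = x^2 - 1847 factors as (x - √1847)(x + √1847). The splitting field is K = Q(√1847). Since 1847 is squarefree and > 1, it is not a perfect square, so x^2 - 1847 is irreducible over Q and [Q(√1847) : Q] = 2. Hence [K : Q] = 2.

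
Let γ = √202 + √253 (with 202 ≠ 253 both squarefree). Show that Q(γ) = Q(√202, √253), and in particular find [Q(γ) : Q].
[Q(γ) : Q] = 4 (equivalently, Q(γ) = Q(√202, √253))

Obviously Q(γ) ⊆ Q(√202, √253), and [Q(√202, √253):Q] = 4 (since 202, 253 are distinct squarefree integers > 1 with 51106 not a perfect square). To show equality we compute the minimal polynomial of γ. From γ = √202 + √253: γ^2 = 202 + 2√(51106) + 253 = 455 + 2√(51106), so γ^2 - 455 = 2√(51106); squaring, (γ^2 - 455)^2 = 4·51106, i.e. γ^4 - 910γ^2 + 207025 - 204424 = 0, i.e. γ^4 - 910γ^2 + 2601 = 0. So γ is a root of x^4 - 910x^2 + 2601. This polynomial is irreducible over Q: it has no rational root (each ±√202 ± √253 is irrational), and any factorization into two quadratics over Q would force √(51106) ∈ Q (pairing opposite roots) or √202, √253 ∈ Q (other pairings), all impossible. Hence [Q(γ):Q] = 4 = [Q(√202, √253):Q], so Q(γ) = Q(√202, √253).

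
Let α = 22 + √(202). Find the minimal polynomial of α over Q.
m_α(x) = x^2 - 44x + 282

From α - 22 = √(202), squaring gives (α - 22)^2 = 202, i.e. α^2 - 44α + 484 = 202, so α^2 - 44α + 282 = 0. The discriminant of x^2 - 44x + 282 is (-44)^2 - 4·(282) = 1936 - 1128 = 808, and 4·(202) is not a perfect square in Q since 202 is squarefree and ≠ 1. Hence x^2 - 44x + 282 is irreducible over Q and is the minimal polynomial of α.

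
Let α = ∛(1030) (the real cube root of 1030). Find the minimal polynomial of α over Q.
m_α(x) = x^3 - 1030

α satisfies α^3 = 1030, so x^3 - 1030 annihilates α. By the rational root test, a rational root p/q (in lowest terms) of x^3 - 1030 would satisfy p^3 = 1030 q^3, forcing q = 1 and p^3 = 1030; but 1030 is not a perfect cube, contradiction. A monic cubic over Q with no rational root is irreducible (any nontrivial factorization would include a linear factor). Hence x^3 - 1030 is the minimal polynomial of α, and in particular [Q(α):Q] = 3.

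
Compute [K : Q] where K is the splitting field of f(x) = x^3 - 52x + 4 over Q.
[K : Q] = 6

By the rational root test, any rational root of the monic integer polynomial f(x) = x^3 - 52x + 4 must be an integer dividing the constant term 4, i.e. one of ±{1, 2, 4}. Evaluating: f(1) = -47, f(-1) = 55, f(2) = -92, f(-2) = 100, f(4) = -140, f(-4) = 148; none is 0, so f has no rational root and is therefore irreducible over Q (a cubic with no linear factor over a field is irreducible). For an irreducible cubic, the Galois group is A_3 or S_3 according as the discriminant disc(f) = -4a^3 - 27b^2 = -4·(-52)^3 - 27·(4)^2 = 562000 is or is not a square in Q. Here disc(f) = 562000 is not a perfect square in Q, so the Galois group of f over Q is not contained in A_3 and must be all of S_3. The splitting field has degree |S_3| = 6 over Q, so [K : Q] = 6.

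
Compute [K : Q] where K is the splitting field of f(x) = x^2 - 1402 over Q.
[K : Q] = 2

f(x) = x^2 - 1402 factors as (x - √1402)(x + √1402). The splitting field is K = Q(√1402). Since 1402 is squarefree and > 1, it is not a perfect square, so x^2 - 1402 is irreducible over Q and [Q(√1402) : Q] = 2. Hence [K : Q] = 2.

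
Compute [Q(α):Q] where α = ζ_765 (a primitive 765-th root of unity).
[Q(α):Q] = 384

The minimal polynomial of ζ_765 over Q is the 765-th cyclotomic polynomial Φ_765(x), which is irreducible over Q and has degree φ(765) = 384. Hence [Q(α):Q] = φ(765) = 384.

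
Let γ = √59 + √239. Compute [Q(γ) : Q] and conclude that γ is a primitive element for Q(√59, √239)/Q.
[Q(γ) : Q] = 4 (equivalently, Q(γ) = Q(√59, √239))

Obviously Q(γ) ⊆ Q(√59, √239), and [Q(√59, √239):Q] = 4 (since 59, 239 are distinct squarefree integers > 1 with 14101 not a perfect square). To show equality we compute the minimal polynomial of γ. From γ = √59 + √239: γ^2 = 59 + 2√(14101) + 239 = 298 + 2√(14101), so γ^2 - 298 = 2√(14101); squaring, (γ^2 - 298)^2 = 4·14101, i.e. γ^4 - 596γ^2 + 88804 - 56404 = 0, i.e. γ^4 - 596γ^2 + 32400 = 0. So γ is a root of x^4 - 596x^2 + 32400. This polynomial is irreducible over Q: it has no rational root (each ±√59 ± √239 is irrational), and any factorization into two quadratics over Q would force √(14101) ∈ Q (pairing opposite roots) or √59, √239 ∈ Q (other pairings), all impossible. Hence [Q(γ):Q] = 4 = [Q(√59, √239):Q], so Q(γ) = Q(√59, √239).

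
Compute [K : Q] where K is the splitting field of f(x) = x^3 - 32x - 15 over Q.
[K : Q] = 6

By the rational root test, any rational root of the monic integer polynomial f(x) = x^3 - 32x - 15 must be an integer dividing the constant term -15, i.e. one of ±{1, 3, 5, 15}. Evaluating: f(1) = -46, f(-1) = 16, f(3) = -84, f(-3) = 54, f(5) = -50, f(-5) = 20, f(15) = 2880, f(-15) = -2910; none is 0, so f has no rational root and is therefore irreducible over Q (a cubic with no linear factor over a field is irreducible). For an irreducible cubic, the Galois group is A_3 or S_3 according as the discriminant disc(f) = -4a^3 - 27b^2 = -4·(-32)^3 - 27·(-15)^2 = 124997 is or is not a square in Q. Here disc(f) = 124997 is not a perfect square in Q, so the Galois group of f over Q is not contained in A_3 and must be all of S_3. The splitting field has degree |S_3| = 6 over Q, so [K : Q] = 6.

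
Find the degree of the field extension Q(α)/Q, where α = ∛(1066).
[Q(α):Q] = 3

The minimal polynomial of α is x^3 - 1066, irreducible over Q since 1066 is not a perfect cube (so x^3 - 1066 has no rational root). Hence [Q(α):Q] = deg(m_α) = 3.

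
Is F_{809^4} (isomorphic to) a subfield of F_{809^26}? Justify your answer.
No: F_{809^4} is not a subfield of F_{809^26}

F_{p^m} embeds in F_{p^n} iff m | n. Here 4 ∤ 26 (since 26 = 6·4 + 2 with remainder 2 ≠ 0), so F_{809^4} is not a subfield of F_{809^26}. Equivalently: if it were, the tower law would give 4 = [F_{809^4}:F_809] dividing [F_{809^26}:F_809] = 26, contradiction.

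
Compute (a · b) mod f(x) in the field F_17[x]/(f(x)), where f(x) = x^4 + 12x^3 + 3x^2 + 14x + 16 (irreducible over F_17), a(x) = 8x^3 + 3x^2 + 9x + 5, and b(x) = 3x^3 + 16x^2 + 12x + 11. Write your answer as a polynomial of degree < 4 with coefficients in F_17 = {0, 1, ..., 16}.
a · b ≡ 10x^3 + 9x^2 + 12x + 11 (mod f(x))

Multiply in F_17[x]: a(x)·b(x) = (8x^3 + 3x^2 + 9x + 5)·(3x^3 + 16x^2 + 12x + 11) = 7x^6 + x^5 + x^4 + 11x^3 + 6x + 4. This has degree ≥ 4, so divide by f(x) over F_17: 7x^6 + x^5 + x^4 + 11x^3 + 6x + 4 = (7x^2 + 2x + 7)·(x^4 + 12x^3 + 3x^2 + 14x + 16) + (10x^3 + 9x^2 + 12x + 11). Hence a·b ≡ 10x^3 + 9x^2 + 12x + 11 (mod f). (F_17[x]/(f) is a field with 17^4 = 83521 elements since f is irreducible of degree 4.)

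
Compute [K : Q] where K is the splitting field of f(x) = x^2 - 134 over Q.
[K : Q] = 2

f(x) = x^2 - 134 factors as (x - √134)(x + √134). The splitting field is K = Q(√134). Since 134 is squarefree and > 1, it is not a perfect square, so x^2 - 134 is irreducible over Q and [Q(√134) : Q] = 2. Hence [K : Q] = 2.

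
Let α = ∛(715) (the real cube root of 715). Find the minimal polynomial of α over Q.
m_α(x) = x^3 - 715

α satisfies α^3 = 715, so x^3 - 715 annihilates α. By the rational root test, a rational root p/q (in lowest terms) of x^3 - 715 would satisfy p^3 = 715 q^3, forcing q = 1 and p^3 = 715; but 715 is not a perfect cube, contradiction. A monic cubic over Q with no rational root is irreducible (any nontrivial factorization would include a linear factor). Hence x^3 - 715 is the minimal polynomial of α, and in particular [Q(α):Q] = 3.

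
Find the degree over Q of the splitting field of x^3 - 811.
[K : Q] = 6

The roots of x^3 - 811 are ∛811, ω∛811, ω^2∛811 where ω = e^(2πi/3) is a primitive cube root of unity, so K = Q(∛811, ω). Now [Q(∛811):Q] = 3 (since 811 is not a perfect cube, x^3 - 811 is irreducible) and [Q(ω):Q] = 2. Both 2 and 3 divide [K:Q], and [K:Q] ≤ 3·2 = 6, so [K:Q] = 6. (Equivalently: Q(∛811) ⊂ R but ω ∉ R, so [K : Q(∛811)] = 2.)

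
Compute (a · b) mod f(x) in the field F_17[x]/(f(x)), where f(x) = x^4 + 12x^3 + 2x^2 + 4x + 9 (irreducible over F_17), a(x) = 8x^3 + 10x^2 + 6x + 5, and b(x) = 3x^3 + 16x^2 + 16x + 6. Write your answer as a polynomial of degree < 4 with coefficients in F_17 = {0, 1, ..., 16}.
a · b ≡ 2x^3 + 15x^2 + 15x + 5 (mod f(x))

Multiply in F_17[x]: a(x)·b(x) = (8x^3 + 10x^2 + 6x + 5)·(3x^3 + 16x^2 + 16x + 6) = 7x^6 + 5x^5 + 13x^3 + 15x^2 + 14x + 13. This has degree ≥ 4, so divide by f(x) over F_17: 7x^6 + 5x^5 + 13x^3 + 15x^2 + 14x + 13 = (7x^2 + 6x + 16)·(x^4 + 12x^3 + 2x^2 + 4x + 9) + (2x^3 + 15x^2 + 15x + 5). Hence a·b ≡ 2x^3 + 15x^2 + 15x + 5 (mod f). (F_17[x]/(f) is a field with 17^4 = 83521 elements since f is irreducible of degree 4.)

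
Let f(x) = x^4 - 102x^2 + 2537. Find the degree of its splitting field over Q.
[K : Q] = 4

Solving the quadratic in x^2: x^2 = (102 ± √(102^2 - 4·2537))/2 = (102 ± √256)/2 = (102 ± 16)/2, giving x^2 = 59 or x^2 = 43. So f(x) = (x^2 - 59)(x^2 - 43) and the roots of f are ±√59, ±√43. Hence the splitting field is K = Q(√59, √43). Since 59 and 43 are distinct squarefree integers > 1, their product 2537 is not a perfect square, so √43 ∉ Q(√59). By the tower law [K:Q] = [Q(√59,√43):Q(√59)] · [Q(√59):Q] = 2 · 2 = 4.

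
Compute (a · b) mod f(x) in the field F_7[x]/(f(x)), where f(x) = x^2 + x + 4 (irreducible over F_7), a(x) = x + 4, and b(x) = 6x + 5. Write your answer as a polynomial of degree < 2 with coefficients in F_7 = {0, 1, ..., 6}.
a · b ≡ 2x + 3 (mod f(x))

Multiply in F_7[x]: a(x)·b(x) = (x + 4)·(6x + 5) = 6x^2 + x + 6. This has degree ≥ 2, so divide by f(x) over F_7: 6x^2 + x + 6 = (6)·(x^2 + x + 4) + (2x + 3). Hence a·b ≡ 2x + 3 (mod f). (F_7[x]/(f) is a field with 7^2 = 49 elements since f is irreducible of degree 2.)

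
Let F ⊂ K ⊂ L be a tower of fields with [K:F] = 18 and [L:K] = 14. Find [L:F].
[L:F] = 252

The tower law says that for any tower of field extensions F ⊂ K ⊂ L with finite degrees, [L:F] = [L:K] · [K:F]. Here this gives [L:F] = 14 · 18 = 252.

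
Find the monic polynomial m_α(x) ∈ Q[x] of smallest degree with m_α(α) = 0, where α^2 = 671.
m_α(x) = x^2 - 671

α satisfies α^2 - 671 = 0, so x^2 - 671 annihilates α. Since d = 671 is squarefree and ≠ 1, it is not a perfect square in Q, so x^2 - 671 has no rational root and is therefore irreducible over Q (a degree-2 polynomial over a field is irreducible iff it has no root). Hence m_α(x) = x^2 - 671.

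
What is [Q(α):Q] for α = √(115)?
[Q(α):Q] = 2

[Q(α):Q] equals the degree of the minimal polynomial of α. Here α^2 = 115 and x^2 - 115 is irreducible (d = 115 is squarefree, ≠ 1, hence not a square), so deg(m_α) = 2. Thus [Q(α):Q] = 2.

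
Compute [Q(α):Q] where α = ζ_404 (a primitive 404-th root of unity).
[Q(α):Q] = 200

The minimal polynomial of ζ_404 over Q is the 404-th cyclotomic polynomial Φ_404(x), which is irreducible over Q and has degree φ(404) = 200. Hence [Q(α):Q] = φ(404) = 200.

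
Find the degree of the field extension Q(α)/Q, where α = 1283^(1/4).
[Q(α):Q] = 4

α is a root of x^4 - 1283. By Eisenstein's criterion at the prime p = 1283 (which divides the constant term 1283 but p^2 = 1646089 does not, since 1283 is squarefree), x^4 - 1283 is irreducible over Q. Hence [Q(α):Q] = 4.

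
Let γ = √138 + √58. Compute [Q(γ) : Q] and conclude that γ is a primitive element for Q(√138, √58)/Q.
[Q(γ) : Q] = 4 (equivalently, Q(γ) = Q(√138, √58))

Obviously Q(γ) ⊆ Q(√138, √58), and [Q(√138, √58):Q] = 4 (since 138, 58 are distinct squarefree integers > 1 with 8004 not a perfect square). To show equality we compute the minimal polynomial of γ. From γ = √138 + √58: γ^2 = 138 + 2√(8004) + 58 = 196 + 2√(8004), so γ^2 - 196 = 2√(8004); squaring, (γ^2 - 196)^2 = 4·8004, i.e. γ^4 - 392γ^2 + 38416 - 32016 = 0, i.e. γ^4 - 392γ^2 + 6400 = 0. So γ is a root of x^4 - 392x^2 + 6400. This polynomial is irreducible over Q: it has no rational root (each ±√138 ± √58 is irrational), and any factorization into two quadratics over Q would force √(8004) ∈ Q (pairing opposite roots) or √138, √58 ∈ Q (other pairings), all impossible. Hence [Q(γ):Q] = 4 = [Q(√138, √58):Q], so Q(γ) = Q(√138, √58).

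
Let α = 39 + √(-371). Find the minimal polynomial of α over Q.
m_α(x) = x^2 - 78x + 1892

From α - 39 = √(-371), squaring gives (α - 39)^2 = -371, i.e. α^2 - 78α + 1521 = -371, so α^2 - 78α + 1892 = 0. The discriminant of x^2 - 78x + 1892 is (-78)^2 - 4·(1892) = 6084 - 7568 = -1484, and 4·(-371) is not a perfect square in Q since -371 is squarefree and ≠ 1. Hence x^2 - 78x + 1892 is irreducible over Q and is the minimal polynomial of α.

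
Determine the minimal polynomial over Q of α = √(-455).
m_α(x) = x^2 + 455

α satisfies α^2 + 455 = 0, so x^2 + 455 annihilates α. Since d = -455 is squarefree and ≠ 1, it is not a perfect square in Q, so x^2 + 455 has no rational root and is therefore irreducible over Q (a degree-2 polynomial over a field is irreducible iff it has no root). Hence m_α(x) = x^2 + 455.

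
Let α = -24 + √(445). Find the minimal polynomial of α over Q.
m_α(x) = x^2 + 48x + 131

From α + 24 = √(445), squaring gives (α + 24)^2 = 445, i.e. α^2 + 48α + 576 = 445, so α^2 + 48α + 131 = 0. The discriminant of x^2 + 48x + 131 is (48)^2 - 4·(131) = 2304 - 524 = 1780, and 4·(445) is not a perfect square in Q since 445 is squarefree and ≠ 1. Hence x^2 + 48x + 131 is irreducible over Q and is the minimal polynomial of α.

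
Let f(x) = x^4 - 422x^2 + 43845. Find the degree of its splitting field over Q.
[K : Q] = 4

Solving the quadratic in x^2: x^2 = (422 ± √(422^2 - 4·43845))/2 = (422 ± √2704)/2 = (422 ± 52)/2, giving x^2 = 185 or x^2 = 237. So f(x) = (x^2 - 185)(x^2 - 237) and the roots of f are ±√185, ±√237. Hence the splitting field is K = Q(√185, √237). Since 185 and 237 are distinct squarefree integers > 1, their product 43845 is not a perfect square, so √237 ∉ Q(√185). By the tower law [K:Q] = [Q(√185,√237):Q(√185)] · [Q(√185):Q] = 2 · 2 = 4.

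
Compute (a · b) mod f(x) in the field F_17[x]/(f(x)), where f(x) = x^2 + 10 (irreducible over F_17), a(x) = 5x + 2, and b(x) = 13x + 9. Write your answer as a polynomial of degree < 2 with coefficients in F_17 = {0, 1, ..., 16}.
a · b ≡ 3x + 14 (mod f(x))

Multiply in F_17[x]: a(x)·b(x) = (5x + 2)·(13x + 9) = 14x^2 + 3x + 1. This has degree ≥ 2, so divide by f(x) over F_17: 14x^2 + 3x + 1 = (14)·(x^2 + 10) + (3x + 14). Hence a·b ≡ 3x + 14 (mod f). (F_17[x]/(f) is a field with 17^2 = 289 elements since f is irreducible of degree 2.)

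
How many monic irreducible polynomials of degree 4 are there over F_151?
There are 129965700 monic irreducible polynomials of degree 4 over F_151

Each element of F_{151^4} that lies in no proper subfield is a root of exactly one monic irreducible of degree 4 over F_151, and each such polynomial has 4 distinct roots in F_{151^4}. By Möbius inversion the count is N_151(4) = (1/4) Σ_{d|4} μ(4/d) · 151^d = (1/4)(μ(4)·151^1 + μ(2)·151^2 + μ(1)·151^4) = 519862800/4 = 129965700.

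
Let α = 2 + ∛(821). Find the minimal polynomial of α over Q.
m_α(x) = x^3 - 6x^2 + 12x - 829

Set β = α - 2 = ∛(821), so β^3 = 821. Then (α - 2)^3 - 821 = 0, i.e. α is a root of g(x) = (x - 2)^3 - 821 = x^3 - 6x^2 + 12x - 829. Since g(x) = h(x - 2) where h(x) = x^3 - 821, and h is irreducible over Q (because 821 is not a perfect cube, so h has no rational root, and a monic cubic with no rational root is irreducible), g is also irreducible (irreducibility is preserved under the substitution x → x - 2). Hence m_α(x) = x^3 - 6x^2 + 12x - 829.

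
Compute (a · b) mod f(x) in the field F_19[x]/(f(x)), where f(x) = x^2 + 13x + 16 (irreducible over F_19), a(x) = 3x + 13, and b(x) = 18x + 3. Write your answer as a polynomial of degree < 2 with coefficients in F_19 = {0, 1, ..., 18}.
a · b ≡ 16x + 11 (mod f(x))

Multiply in F_19[x]: a(x)·b(x) = (3x + 13)·(18x + 3) = 16x^2 + 15x + 1. This has degree ≥ 2, so divide by f(x) over F_19: 16x^2 + 15x + 1 = (16)·(x^2 + 13x + 16) + (16x + 11). Hence a·b ≡ 16x + 11 (mod f). (F_19[x]/(f) is a field with 19^2 = 361 elements since f is irreducible of degree 2.)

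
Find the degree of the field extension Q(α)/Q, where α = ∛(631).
[Q(α):Q] = 3

The minimal polynomial of α is x^3 - 631, irreducible over Q since 631 is not a perfect cube (so x^3 - 631 has no rational root). Hence [Q(α):Q] = deg(m_α) = 3.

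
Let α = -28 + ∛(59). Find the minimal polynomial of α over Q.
m_α(x) = x^3 + 84x^2 + 2352x + 21893

Set β = α + 28 = ∛(59), so β^3 = 59. Then (α + 28)^3 - 59 = 0, i.e. α is a root of g(x) = (x + 28)^3 - 59 = x^3 + 84x^2 + 2352x + 21893. Since g(x) = h(x + 28) where h(x) = x^3 - 59, and h is irreducible over Q (because 59 is not a perfect cube, so h has no rational root, and a monic cubic with no rational root is irreducible), g is also irreducible (irreducibility is preserved under the substitution x → x + 28). Hence m_α(x) = x^3 + 84x^2 + 2352x + 21893.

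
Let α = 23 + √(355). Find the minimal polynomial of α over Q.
m_α(x) = x^2 - 46x + 174

From α - 23 = √(355), squaring gives (α - 23)^2 = 355, i.e. α^2 - 46α + 529 = 355, so α^2 - 46α + 174 = 0. The discriminant of x^2 - 46x + 174 is (-46)^2 - 4·(174) = 2116 - 696 = 1420, and 4·(355) is not a perfect square in Q since 355 is squarefree and ≠ 1. Hence x^2 - 46x + 174 is irreducible over Q and is the minimal polynomial of α.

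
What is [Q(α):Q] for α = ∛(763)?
[Q(α):Q] = 3

The minimal polynomial of α is x^3 - 763, irreducible over Q since 763 is not a perfect cube (so x^3 - 763 has no rational root). Hence [Q(α):Q] = deg(m_α) = 3.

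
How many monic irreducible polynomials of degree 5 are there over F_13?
There are 74256 monic irreducible polynomials of degree 5 over F_13

Each element of F_{13^5} that lies in no proper subfield is a root of exactly one monic irreducible of degree 5 over F_13, and each such polynomial has 5 distinct roots in F_{13^5}. By Möbius inversion the count is N_13(5) = (1/5) Σ_{d|5} μ(5/d) · 13^d = (1/5)(μ(5)·13^1 + μ(1)·13^5) = 371280/5 = 74256.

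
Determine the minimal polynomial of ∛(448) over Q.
m_α(x) = x^3 - 448

α satisfies α^3 = 448, so x^3 - 448 annihilates α. By the rational root test, a rational root p/q (in lowest terms) of x^3 - 448 would satisfy p^3 = 448 q^3, forcing q = 1 and p^3 = 448; but 448 is not a perfect cube, contradiction. A monic cubic over Q with no rational root is irreducible (any nontrivial factorization would include a linear factor). Hence x^3 - 448 is the minimal polynomial of α, and in particular [Q(α):Q] = 3.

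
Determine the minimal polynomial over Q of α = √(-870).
m_α(x) = x^2 + 870

α satisfies α^2 + 870 = 0, so x^2 + 870 annihilates α. Since d = -870 is squarefree and ≠ 1, it is not a perfect square in Q, so x^2 + 870 has no rational root and is therefore irreducible over Q (a degree-2 polynomial over a field is irreducible iff it has no root). Hence m_α(x) = x^2 + 870.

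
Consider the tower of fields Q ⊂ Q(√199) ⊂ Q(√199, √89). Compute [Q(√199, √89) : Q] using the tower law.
[Q(√199, √89) : Q] = 4

[Q(√199):Q] = 2 (min poly x^2 - 199, irreducible since 199 is squarefree > 1). For the top step, suppose √89 ∈ Q(√199), say √89 = c + d√199 with c, d ∈ Q. Squaring: 89 = c^2 + 199d^2 + 2cd√199. Since √199 ∉ Q this forces 2cd = 0. If d = 0 then √89 = c ∈ Q, contradicting 89 squarefree > 1. If c = 0 then 89 = 199d^2, so 199·89 = (199d)^2 is a perfect square in Q — but 199·89 = 17711 is not a perfect square (since 199 and 89 are distinct squarefree integers). Contradiction. Hence √89 ∉ Q(√199), so x^2 - 89 stays irreducible over Q(√199) and [Q(√199, √89) : Q(√199)] = 2. By the tower law, [Q(√199, √89) : Q] = 2 · 2 = 4.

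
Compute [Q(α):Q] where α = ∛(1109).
[Q(α):Q] = 3

The minimal polynomial of α is x^3 - 1109, irreducible over Q since 1109 is not a perfect cube (so x^3 - 1109 has no rational root). Hence [Q(α):Q] = deg(m_α) = 3.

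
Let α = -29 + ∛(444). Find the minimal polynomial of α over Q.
m_α(x) = x^3 + 87x^2 + 2523x + 23945

Set β = α + 29 = ∛(444), so β^3 = 444. Then (α + 29)^3 - 444 = 0, i.e. α is a root of g(x) = (x + 29)^3 - 444 = x^3 + 87x^2 + 2523x + 23945. Since g(x) = h(x + 29) where h(x) = x^3 - 444, and h is irreducible over Q (because 444 is not a perfect cube, so h has no rational root, and a monic cubic with no rational root is irreducible), g is also irreducible (irreducibility is preserved under the substitution x → x + 29). Hence m_α(x) = x^3 + 87x^2 + 2523x + 23945.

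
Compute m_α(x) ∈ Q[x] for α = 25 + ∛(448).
m_α(x) = x^3 - 75x^2 + 1875x - 16073

Set β = α - 25 = ∛(448), so β^3 = 448. Then (α - 25)^3 - 448 = 0, i.e. α is a root of g(x) = (x - 25)^3 - 448 = x^3 - 75x^2 + 1875x - 16073. Since g(x) = h(x - 25) where h(x) = x^3 - 448, and h is irreducible over Q (because 448 is not a perfect cube, so h has no rational root, and a monic cubic with no rational root is irreducible), g is also irreducible (irreducibility is preserved under the substitution x → x - 25). Hence m_α(x) = x^3 - 75x^2 + 1875x - 16073.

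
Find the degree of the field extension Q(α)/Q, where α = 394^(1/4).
[Q(α):Q] = 4

α is a root of x^4 - 394. By Eisenstein's criterion at the prime p = 2 (which divides the constant term 394 but p^2 = 4 does not, since 394 is squarefree), x^4 - 394 is irreducible over Q. Hence [Q(α):Q] = 4.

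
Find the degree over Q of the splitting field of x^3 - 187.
[K : Q] = 6

The roots of x^3 - 187 are ∛187, ω∛187, ω^2∛187 where ω = e^(2πi/3) is a primitive cube root of unity, so K = Q(∛187, ω). Now [Q(∛187):Q] = 3 (since 187 is not a perfect cube, x^3 - 187 is irreducible) and [Q(ω):Q] = 2. Both 2 and 3 divide [K:Q], and [K:Q] ≤ 3·2 = 6, so [K:Q] = 6. (Equivalently: Q(∛187) ⊂ R but ω ∉ R, so [K : Q(∛187)] = 2.)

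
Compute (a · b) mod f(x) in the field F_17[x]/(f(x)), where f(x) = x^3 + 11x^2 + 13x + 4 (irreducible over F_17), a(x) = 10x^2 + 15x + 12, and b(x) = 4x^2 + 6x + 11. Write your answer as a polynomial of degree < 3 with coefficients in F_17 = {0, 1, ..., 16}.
a · b ≡ x^2 + 4x + 1 (mod f(x))

Multiply in F_17[x]: a(x)·b(x) = (10x^2 + 15x + 12)·(4x^2 + 6x + 11) = 6x^4 + x^3 + 10x^2 + 16x + 13. This has degree ≥ 3, so divide by f(x) over F_17: 6x^4 + x^3 + 10x^2 + 16x + 13 = (6x + 3)·(x^3 + 11x^2 + 13x + 4) + (x^2 + 4x + 1). Hence a·b ≡ x^2 + 4x + 1 (mod f). (F_17[x]/(f) is a field with 17^3 = 4913 elements since f is irreducible of degree 3.)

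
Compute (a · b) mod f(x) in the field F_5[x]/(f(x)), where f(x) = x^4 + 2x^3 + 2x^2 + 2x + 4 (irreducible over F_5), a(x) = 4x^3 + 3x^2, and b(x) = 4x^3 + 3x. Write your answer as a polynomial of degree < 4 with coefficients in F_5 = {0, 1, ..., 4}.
a · b ≡ 2x^3 + x^2 (mod f(x))

Multiply in F_5[x]: a(x)·b(x) = (4x^3 + 3x^2)·(4x^3 + 3x) = x^6 + 2x^5 + 2x^4 + 4x^3. This has degree ≥ 4, so divide by f(x) over F_5: x^6 + 2x^5 + 2x^4 + 4x^3 = (x^2)·(x^4 + 2x^3 + 2x^2 + 2x + 4) + (2x^3 + x^2). Hence a·b ≡ 2x^3 + x^2 (mod f). (F_5[x]/(f) is a field with 5^4 = 625 elements since f is irreducible of degree 4.)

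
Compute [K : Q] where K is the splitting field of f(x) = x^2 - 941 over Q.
[K : Q] = 2

f(x) = x^2 - 941 factors as (x - √941)(x + √941). The splitting field is K = Q(√941). Since 941 is squarefree and > 1, it is not a perfect square, so x^2 - 941 is irreducible over Q and [Q(√941) : Q] = 2. Hence [K : Q] = 2.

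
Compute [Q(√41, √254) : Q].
[Q(√41, √254) : Q] = 4

[Q(√41):Q] = 2 (min poly x^2 - 41, irreducible since 41 is squarefree > 1). For the top step, suppose √254 ∈ Q(√41), say √254 = c + d√41 with c, d ∈ Q. Squaring: 254 = c^2 + 41d^2 + 2cd√41. Since √41 ∉ Q this forces 2cd = 0. If d = 0 then √254 = c ∈ Q, contradicting 254 squarefree > 1. If c = 0 then 254 = 41d^2, so 41·254 = (41d)^2 is a perfect square in Q — but 41·254 = 10414 is not a perfect square (since 41 and 254 are distinct squarefree integers). Contradiction. Hence √254 ∉ Q(√41), so x^2 - 254 stays irreducible over Q(√41) and [Q(√41, √254) : Q(√41)] = 2. By the tower law, [Q(√41, √254) : Q] = 2 · 2 = 4.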